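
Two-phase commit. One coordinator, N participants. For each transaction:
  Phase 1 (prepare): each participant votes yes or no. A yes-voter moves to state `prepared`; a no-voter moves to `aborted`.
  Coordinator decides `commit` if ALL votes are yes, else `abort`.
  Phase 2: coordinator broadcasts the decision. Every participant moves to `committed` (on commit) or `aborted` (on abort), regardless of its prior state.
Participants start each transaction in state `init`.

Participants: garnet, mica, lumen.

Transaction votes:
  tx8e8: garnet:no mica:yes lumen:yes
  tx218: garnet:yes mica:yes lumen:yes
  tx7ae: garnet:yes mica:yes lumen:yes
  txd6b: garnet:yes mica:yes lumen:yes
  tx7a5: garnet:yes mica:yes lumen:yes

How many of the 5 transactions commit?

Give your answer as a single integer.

Answer: 4

Derivation:
tx8e8: no from garnet -> abort (commits=0)
tx218: all yes -> commit (commits=1)
tx7ae: all yes -> commit (commits=2)
txd6b: all yes -> commit (commits=3)
tx7a5: all yes -> commit (commits=4)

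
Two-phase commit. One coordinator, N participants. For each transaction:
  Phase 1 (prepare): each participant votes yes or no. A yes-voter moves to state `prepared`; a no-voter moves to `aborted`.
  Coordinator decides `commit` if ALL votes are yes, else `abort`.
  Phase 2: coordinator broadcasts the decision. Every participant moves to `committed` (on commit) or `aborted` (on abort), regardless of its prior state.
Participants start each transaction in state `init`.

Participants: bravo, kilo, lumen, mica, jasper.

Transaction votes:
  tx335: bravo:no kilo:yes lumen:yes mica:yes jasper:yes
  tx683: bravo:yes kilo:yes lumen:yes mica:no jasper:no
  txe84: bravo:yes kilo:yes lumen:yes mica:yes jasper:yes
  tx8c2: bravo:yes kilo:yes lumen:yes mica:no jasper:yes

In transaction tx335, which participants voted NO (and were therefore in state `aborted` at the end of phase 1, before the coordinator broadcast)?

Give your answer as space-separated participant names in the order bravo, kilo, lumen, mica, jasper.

Txn tx335 phase 1: bravo no -> aborted; kilo yes -> prepared; lumen yes -> prepared; mica yes -> prepared; jasper yes -> prepared

Answer: bravo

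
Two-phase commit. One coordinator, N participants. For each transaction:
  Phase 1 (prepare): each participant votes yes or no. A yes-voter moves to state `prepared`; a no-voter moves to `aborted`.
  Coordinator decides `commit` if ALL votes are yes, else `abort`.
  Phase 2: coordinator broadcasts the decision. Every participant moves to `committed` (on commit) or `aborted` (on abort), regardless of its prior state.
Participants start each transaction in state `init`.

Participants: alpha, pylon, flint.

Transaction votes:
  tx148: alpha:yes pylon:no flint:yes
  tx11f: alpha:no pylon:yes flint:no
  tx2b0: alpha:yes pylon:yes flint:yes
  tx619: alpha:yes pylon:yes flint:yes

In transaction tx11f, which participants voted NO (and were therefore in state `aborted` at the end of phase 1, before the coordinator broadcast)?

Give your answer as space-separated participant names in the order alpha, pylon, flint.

Answer: alpha flint

Derivation:
Txn tx11f phase 1: alpha no -> aborted; pylon yes -> prepared; flint no -> aborted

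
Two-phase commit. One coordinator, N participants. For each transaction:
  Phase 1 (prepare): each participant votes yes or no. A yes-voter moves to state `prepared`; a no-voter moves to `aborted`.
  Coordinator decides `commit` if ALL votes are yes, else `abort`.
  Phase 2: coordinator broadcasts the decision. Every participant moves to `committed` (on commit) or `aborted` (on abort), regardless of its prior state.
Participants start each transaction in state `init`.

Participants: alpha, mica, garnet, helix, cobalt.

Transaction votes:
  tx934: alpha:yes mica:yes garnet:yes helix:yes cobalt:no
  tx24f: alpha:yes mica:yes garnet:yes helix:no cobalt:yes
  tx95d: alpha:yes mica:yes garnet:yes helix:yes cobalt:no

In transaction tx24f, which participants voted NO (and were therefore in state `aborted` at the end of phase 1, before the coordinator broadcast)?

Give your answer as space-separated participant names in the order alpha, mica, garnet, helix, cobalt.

Answer: helix

Derivation:
Txn tx24f phase 1: alpha yes -> prepared; mica yes -> prepared; garnet yes -> prepared; helix no -> aborted; cobalt yes -> prepared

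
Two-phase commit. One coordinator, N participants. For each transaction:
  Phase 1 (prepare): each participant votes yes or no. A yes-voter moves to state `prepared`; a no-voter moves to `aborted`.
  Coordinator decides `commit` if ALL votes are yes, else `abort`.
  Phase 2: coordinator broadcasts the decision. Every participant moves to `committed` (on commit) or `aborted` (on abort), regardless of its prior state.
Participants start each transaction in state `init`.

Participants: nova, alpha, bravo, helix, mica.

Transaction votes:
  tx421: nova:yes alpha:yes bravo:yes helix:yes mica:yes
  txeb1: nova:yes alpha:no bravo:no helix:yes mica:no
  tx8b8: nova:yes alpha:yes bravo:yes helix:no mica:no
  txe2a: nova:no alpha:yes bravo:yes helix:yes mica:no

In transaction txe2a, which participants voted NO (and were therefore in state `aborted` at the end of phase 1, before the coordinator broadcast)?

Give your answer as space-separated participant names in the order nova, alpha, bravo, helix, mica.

Answer: nova mica

Derivation:
Txn txe2a phase 1: nova no -> aborted; alpha yes -> prepared; bravo yes -> prepared; helix yes -> prepared; mica no -> aborted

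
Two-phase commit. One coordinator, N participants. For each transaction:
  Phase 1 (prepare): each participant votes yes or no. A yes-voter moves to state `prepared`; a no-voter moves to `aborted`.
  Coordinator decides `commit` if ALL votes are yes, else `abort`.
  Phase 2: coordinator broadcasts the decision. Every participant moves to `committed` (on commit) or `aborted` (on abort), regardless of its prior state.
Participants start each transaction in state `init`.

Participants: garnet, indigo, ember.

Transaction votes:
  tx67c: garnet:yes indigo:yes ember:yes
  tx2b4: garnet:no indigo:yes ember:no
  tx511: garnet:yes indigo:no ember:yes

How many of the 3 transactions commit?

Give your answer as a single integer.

tx67c: all yes -> commit (commits=1)
tx2b4: no from garnet, ember -> abort (commits=1)
tx511: no from indigo -> abort (commits=1)

Answer: 1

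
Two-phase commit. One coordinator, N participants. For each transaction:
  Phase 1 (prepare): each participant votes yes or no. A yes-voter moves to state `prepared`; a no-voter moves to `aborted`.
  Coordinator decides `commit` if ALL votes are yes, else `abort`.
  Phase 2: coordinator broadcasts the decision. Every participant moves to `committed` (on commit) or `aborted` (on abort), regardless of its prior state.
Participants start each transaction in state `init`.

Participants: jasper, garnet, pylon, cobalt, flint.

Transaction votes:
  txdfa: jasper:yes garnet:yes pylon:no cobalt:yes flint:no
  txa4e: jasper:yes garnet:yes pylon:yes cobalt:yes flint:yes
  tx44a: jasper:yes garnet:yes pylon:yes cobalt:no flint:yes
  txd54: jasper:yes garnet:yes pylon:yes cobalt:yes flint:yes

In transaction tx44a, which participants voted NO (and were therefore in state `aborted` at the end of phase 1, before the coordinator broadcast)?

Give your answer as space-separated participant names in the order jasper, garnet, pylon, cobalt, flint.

Txn tx44a phase 1: jasper yes -> prepared; garnet yes -> prepared; pylon yes -> prepared; cobalt no -> aborted; flint yes -> prepared

Answer: cobalt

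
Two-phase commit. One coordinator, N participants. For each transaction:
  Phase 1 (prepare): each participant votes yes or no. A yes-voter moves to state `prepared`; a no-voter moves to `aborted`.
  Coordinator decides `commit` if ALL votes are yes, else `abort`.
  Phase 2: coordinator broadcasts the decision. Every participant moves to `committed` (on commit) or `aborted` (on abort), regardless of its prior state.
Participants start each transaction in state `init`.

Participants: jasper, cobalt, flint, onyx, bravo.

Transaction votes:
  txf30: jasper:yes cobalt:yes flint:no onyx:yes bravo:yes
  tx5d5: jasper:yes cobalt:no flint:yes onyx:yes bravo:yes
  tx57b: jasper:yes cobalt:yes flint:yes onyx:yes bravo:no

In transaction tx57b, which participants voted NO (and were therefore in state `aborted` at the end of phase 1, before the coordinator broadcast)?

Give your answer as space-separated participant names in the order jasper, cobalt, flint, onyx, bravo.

Answer: bravo

Derivation:
Txn tx57b phase 1: jasper yes -> prepared; cobalt yes -> prepared; flint yes -> prepared; onyx yes -> prepared; bravo no -> aborted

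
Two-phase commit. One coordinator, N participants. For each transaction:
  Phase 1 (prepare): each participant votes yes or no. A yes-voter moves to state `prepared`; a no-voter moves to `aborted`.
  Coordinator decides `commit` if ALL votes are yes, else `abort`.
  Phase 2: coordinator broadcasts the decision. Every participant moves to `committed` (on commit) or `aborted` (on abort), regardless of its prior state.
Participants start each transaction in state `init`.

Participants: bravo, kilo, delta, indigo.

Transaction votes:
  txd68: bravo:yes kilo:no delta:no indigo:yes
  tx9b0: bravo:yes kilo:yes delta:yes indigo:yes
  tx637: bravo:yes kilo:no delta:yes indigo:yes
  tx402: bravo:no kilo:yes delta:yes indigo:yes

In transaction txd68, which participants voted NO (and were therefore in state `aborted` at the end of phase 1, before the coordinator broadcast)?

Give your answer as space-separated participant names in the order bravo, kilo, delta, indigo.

Answer: kilo delta

Derivation:
Txn txd68 phase 1: bravo yes -> prepared; kilo no -> aborted; delta no -> aborted; indigo yes -> prepared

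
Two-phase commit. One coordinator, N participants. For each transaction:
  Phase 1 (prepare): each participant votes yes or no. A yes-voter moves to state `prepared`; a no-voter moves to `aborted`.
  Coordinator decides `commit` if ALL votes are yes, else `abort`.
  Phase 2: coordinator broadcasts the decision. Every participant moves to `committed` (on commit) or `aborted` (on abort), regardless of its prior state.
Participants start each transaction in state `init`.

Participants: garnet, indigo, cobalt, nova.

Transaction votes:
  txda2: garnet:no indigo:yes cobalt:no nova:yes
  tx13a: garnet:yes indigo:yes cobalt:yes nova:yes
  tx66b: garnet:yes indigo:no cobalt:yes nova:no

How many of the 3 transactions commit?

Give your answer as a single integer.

Answer: 1

Derivation:
txda2: no from garnet, cobalt -> abort (commits=0)
tx13a: all yes -> commit (commits=1)
tx66b: no from indigo, nova -> abort (commits=1)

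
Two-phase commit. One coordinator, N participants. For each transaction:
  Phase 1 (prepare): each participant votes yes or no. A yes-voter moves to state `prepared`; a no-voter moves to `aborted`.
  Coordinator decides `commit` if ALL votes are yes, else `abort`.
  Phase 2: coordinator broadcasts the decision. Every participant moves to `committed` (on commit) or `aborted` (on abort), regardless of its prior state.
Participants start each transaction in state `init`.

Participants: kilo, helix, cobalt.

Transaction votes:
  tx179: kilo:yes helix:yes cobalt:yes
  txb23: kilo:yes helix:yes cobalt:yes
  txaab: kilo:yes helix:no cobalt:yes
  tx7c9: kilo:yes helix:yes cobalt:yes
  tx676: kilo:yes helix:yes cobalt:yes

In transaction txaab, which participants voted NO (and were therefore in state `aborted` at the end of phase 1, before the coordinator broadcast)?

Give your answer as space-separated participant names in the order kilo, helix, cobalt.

Txn txaab phase 1: kilo yes -> prepared; helix no -> aborted; cobalt yes -> prepared

Answer: helix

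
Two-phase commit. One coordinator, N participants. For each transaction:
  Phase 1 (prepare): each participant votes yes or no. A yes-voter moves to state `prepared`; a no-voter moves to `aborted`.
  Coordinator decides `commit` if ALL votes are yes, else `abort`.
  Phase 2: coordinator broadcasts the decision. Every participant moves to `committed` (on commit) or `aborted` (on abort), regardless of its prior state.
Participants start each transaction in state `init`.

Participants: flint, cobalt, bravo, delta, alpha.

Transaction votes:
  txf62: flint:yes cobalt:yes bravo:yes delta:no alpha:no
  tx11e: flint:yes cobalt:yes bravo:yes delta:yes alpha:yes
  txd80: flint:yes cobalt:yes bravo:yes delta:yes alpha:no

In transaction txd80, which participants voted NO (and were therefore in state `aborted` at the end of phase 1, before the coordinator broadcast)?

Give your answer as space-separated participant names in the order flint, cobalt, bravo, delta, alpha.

Txn txd80 phase 1: flint yes -> prepared; cobalt yes -> prepared; bravo yes -> prepared; delta yes -> prepared; alpha no -> aborted

Answer: alpha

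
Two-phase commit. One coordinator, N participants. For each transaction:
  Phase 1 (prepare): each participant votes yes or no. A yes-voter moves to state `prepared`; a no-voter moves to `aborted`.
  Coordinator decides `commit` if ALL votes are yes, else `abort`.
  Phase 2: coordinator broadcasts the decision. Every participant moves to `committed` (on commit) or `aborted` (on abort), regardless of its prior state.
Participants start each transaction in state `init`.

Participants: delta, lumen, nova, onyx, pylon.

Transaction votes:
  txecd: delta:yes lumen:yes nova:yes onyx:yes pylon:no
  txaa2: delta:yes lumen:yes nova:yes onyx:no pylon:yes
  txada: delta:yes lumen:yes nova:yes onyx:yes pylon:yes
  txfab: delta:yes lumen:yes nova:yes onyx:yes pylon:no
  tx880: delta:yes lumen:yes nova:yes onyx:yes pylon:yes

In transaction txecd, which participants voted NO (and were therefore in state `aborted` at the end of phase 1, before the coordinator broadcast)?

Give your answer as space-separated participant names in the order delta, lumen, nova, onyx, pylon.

Answer: pylon

Derivation:
Txn txecd phase 1: delta yes -> prepared; lumen yes -> prepared; nova yes -> prepared; onyx yes -> prepared; pylon no -> aborted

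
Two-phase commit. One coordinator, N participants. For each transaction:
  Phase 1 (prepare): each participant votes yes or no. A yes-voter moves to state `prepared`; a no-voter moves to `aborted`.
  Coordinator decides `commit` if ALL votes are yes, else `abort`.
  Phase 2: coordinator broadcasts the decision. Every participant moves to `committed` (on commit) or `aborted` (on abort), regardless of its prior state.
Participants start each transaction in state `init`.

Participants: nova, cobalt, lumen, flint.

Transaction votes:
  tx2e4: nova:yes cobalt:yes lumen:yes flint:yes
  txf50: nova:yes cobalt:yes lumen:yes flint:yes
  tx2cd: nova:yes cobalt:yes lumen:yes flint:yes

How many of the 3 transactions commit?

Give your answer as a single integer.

Answer: 3

Derivation:
tx2e4: all yes -> commit (commits=1)
txf50: all yes -> commit (commits=2)
tx2cd: all yes -> commit (commits=3)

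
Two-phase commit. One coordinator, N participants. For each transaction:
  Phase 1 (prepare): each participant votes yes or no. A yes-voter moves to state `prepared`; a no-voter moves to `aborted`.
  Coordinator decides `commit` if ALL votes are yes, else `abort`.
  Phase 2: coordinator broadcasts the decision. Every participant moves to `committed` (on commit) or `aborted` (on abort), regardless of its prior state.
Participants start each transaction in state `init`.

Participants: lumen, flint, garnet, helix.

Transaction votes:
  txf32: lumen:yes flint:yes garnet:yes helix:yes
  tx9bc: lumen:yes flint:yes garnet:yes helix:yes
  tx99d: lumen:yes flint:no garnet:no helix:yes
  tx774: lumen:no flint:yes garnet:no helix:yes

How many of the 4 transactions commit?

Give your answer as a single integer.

Answer: 2

Derivation:
txf32: all yes -> commit (commits=1)
tx9bc: all yes -> commit (commits=2)
tx99d: no from flint, garnet -> abort (commits=2)
tx774: no from lumen, garnet -> abort (commits=2)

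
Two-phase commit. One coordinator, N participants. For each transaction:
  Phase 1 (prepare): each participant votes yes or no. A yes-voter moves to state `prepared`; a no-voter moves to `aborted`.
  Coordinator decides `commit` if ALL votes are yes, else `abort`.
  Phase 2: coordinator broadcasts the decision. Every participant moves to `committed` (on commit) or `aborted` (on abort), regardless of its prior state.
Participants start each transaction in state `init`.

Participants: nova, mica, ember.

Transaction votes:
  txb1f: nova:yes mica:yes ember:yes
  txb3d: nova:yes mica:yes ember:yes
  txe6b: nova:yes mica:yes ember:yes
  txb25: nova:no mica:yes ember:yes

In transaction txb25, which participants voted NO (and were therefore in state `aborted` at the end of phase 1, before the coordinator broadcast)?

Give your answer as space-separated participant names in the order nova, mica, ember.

Txn txb25 phase 1: nova no -> aborted; mica yes -> prepared; ember yes -> prepared

Answer: nova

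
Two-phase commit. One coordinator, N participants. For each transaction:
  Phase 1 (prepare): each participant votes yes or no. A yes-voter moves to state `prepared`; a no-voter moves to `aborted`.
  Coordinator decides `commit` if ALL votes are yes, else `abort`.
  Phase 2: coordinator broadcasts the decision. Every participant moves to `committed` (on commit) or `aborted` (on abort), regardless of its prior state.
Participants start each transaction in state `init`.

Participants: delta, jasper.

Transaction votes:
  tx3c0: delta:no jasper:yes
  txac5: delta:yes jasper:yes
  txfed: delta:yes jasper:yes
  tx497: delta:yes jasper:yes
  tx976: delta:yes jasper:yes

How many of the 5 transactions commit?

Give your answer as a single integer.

tx3c0: no from delta -> abort (commits=0)
txac5: all yes -> commit (commits=1)
txfed: all yes -> commit (commits=2)
tx497: all yes -> commit (commits=3)
tx976: all yes -> commit (commits=4)

Answer: 4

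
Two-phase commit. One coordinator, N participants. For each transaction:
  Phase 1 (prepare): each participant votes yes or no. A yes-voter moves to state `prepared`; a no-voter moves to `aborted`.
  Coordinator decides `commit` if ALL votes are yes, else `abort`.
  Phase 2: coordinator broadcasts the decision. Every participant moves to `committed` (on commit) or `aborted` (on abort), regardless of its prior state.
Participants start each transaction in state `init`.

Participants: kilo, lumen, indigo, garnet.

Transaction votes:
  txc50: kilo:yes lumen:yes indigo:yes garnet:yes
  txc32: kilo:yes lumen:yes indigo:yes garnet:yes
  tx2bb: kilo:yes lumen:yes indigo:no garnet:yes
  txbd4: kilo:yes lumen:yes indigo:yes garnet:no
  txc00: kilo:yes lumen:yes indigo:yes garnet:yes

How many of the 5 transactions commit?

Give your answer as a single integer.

txc50: all yes -> commit (commits=1)
txc32: all yes -> commit (commits=2)
tx2bb: no from indigo -> abort (commits=2)
txbd4: no from garnet -> abort (commits=2)
txc00: all yes -> commit (commits=3)

Answer: 3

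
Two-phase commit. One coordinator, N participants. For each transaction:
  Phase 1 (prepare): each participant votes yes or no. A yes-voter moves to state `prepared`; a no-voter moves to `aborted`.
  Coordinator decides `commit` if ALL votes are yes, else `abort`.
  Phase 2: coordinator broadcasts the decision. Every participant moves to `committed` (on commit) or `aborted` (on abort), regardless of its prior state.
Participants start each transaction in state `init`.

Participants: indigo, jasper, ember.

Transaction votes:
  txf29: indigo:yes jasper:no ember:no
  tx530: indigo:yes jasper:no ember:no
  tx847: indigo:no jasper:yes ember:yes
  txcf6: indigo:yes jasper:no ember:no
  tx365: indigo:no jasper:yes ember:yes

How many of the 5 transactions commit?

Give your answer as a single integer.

txf29: no from jasper, ember -> abort (commits=0)
tx530: no from jasper, ember -> abort (commits=0)
tx847: no from indigo -> abort (commits=0)
txcf6: no from jasper, ember -> abort (commits=0)
tx365: no from indigo -> abort (commits=0)

Answer: 0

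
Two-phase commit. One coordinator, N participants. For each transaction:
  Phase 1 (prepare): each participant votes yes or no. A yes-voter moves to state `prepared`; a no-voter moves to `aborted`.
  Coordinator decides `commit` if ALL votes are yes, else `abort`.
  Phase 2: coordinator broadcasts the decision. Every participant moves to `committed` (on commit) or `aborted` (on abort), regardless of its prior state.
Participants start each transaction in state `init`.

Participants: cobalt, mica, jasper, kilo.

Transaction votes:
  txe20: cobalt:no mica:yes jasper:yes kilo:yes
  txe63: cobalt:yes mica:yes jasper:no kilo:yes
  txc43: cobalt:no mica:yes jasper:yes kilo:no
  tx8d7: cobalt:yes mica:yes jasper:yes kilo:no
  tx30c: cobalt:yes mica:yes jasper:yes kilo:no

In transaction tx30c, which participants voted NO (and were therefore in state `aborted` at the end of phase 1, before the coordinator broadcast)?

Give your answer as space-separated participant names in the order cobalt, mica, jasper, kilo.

Answer: kilo

Derivation:
Txn tx30c phase 1: cobalt yes -> prepared; mica yes -> prepared; jasper yes -> prepared; kilo no -> aborted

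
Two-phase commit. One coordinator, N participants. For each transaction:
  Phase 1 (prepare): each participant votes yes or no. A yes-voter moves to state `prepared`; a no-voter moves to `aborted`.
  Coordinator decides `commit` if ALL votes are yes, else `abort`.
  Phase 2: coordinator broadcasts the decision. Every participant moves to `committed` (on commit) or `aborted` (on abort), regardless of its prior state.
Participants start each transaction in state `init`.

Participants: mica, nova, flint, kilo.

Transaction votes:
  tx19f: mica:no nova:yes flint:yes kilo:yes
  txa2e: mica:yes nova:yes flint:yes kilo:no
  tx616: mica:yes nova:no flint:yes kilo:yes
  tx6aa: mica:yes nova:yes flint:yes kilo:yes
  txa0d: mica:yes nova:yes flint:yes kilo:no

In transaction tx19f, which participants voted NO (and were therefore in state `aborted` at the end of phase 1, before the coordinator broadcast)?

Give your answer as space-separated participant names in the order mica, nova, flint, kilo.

Txn tx19f phase 1: mica no -> aborted; nova yes -> prepared; flint yes -> prepared; kilo yes -> prepared

Answer: mica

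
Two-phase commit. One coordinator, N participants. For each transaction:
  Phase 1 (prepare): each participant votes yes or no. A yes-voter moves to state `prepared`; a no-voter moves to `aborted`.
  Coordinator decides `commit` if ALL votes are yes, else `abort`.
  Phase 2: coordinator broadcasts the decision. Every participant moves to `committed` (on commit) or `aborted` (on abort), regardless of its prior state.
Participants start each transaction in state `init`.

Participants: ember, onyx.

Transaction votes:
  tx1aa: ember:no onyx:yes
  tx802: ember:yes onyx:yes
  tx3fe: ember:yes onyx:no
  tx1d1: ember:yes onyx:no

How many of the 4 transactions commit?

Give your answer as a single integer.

Answer: 1

Derivation:
tx1aa: no from ember -> abort (commits=0)
tx802: all yes -> commit (commits=1)
tx3fe: no from onyx -> abort (commits=1)
tx1d1: no from onyx -> abort (commits=1)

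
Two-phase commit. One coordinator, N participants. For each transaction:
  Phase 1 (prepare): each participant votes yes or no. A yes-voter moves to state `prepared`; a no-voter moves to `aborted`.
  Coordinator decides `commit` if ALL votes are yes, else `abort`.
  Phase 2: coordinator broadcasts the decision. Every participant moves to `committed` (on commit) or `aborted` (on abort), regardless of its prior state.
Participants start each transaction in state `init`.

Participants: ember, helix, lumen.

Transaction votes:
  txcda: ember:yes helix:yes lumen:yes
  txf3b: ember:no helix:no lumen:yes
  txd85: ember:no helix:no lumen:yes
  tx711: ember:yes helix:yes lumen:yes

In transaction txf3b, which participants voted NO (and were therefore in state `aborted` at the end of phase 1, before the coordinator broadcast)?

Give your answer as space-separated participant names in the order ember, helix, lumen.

Answer: ember helix

Derivation:
Txn txf3b phase 1: ember no -> aborted; helix no -> aborted; lumen yes -> prepared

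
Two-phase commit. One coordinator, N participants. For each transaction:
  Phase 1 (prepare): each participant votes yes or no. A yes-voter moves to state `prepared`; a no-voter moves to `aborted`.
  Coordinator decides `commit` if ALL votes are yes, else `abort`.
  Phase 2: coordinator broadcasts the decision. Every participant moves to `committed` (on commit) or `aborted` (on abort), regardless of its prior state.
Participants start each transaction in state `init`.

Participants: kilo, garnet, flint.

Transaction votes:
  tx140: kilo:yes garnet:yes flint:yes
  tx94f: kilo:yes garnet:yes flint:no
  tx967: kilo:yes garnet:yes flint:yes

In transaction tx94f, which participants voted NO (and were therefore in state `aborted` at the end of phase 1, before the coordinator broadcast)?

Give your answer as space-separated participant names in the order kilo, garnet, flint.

Txn tx94f phase 1: kilo yes -> prepared; garnet yes -> prepared; flint no -> aborted

Answer: flint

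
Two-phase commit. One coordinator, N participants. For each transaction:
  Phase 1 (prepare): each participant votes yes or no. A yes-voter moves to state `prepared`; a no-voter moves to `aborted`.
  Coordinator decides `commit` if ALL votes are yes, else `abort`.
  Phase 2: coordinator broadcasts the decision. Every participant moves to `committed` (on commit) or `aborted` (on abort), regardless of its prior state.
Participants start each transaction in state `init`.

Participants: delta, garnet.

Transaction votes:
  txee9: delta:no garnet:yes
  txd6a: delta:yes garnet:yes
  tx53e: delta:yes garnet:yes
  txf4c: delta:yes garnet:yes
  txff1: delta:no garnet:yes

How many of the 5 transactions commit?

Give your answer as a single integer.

txee9: no from delta -> abort (commits=0)
txd6a: all yes -> commit (commits=1)
tx53e: all yes -> commit (commits=2)
txf4c: all yes -> commit (commits=3)
txff1: no from delta -> abort (commits=3)

Answer: 3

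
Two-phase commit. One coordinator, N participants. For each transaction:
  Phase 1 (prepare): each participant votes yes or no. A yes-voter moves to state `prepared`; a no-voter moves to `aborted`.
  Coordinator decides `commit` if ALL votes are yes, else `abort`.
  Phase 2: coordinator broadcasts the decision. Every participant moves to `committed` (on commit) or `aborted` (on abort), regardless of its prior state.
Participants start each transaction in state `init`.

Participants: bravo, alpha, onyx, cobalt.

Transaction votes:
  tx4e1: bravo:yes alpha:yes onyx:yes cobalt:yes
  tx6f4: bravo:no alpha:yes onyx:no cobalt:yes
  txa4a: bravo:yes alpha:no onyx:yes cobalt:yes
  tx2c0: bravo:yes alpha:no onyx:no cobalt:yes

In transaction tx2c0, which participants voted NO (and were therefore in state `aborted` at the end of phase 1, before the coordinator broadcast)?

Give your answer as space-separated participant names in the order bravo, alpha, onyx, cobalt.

Txn tx2c0 phase 1: bravo yes -> prepared; alpha no -> aborted; onyx no -> aborted; cobalt yes -> prepared

Answer: alpha onyx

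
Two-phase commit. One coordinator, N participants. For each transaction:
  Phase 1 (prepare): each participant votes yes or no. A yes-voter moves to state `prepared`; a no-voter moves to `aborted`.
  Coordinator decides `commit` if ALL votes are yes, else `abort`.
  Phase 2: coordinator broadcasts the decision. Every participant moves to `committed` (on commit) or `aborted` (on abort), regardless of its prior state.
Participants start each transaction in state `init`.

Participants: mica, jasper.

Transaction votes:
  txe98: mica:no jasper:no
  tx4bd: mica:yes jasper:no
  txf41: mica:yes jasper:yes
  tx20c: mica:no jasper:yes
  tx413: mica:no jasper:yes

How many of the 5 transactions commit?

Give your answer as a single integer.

txe98: no from mica, jasper -> abort (commits=0)
tx4bd: no from jasper -> abort (commits=0)
txf41: all yes -> commit (commits=1)
tx20c: no from mica -> abort (commits=1)
tx413: no from mica -> abort (commits=1)

Answer: 1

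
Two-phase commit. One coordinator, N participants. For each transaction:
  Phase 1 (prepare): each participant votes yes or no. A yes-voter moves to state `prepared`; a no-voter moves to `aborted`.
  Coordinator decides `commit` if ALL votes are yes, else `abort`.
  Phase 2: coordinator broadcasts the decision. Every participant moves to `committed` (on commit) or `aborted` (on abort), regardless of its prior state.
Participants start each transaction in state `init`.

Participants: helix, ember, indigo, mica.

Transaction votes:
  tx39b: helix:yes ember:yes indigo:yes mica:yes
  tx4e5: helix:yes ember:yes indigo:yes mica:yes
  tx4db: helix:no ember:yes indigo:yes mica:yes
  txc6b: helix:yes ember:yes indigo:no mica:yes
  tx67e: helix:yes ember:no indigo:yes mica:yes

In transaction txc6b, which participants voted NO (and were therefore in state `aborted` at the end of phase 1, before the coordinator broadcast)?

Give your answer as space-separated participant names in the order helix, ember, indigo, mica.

Txn txc6b phase 1: helix yes -> prepared; ember yes -> prepared; indigo no -> aborted; mica yes -> prepared

Answer: indigo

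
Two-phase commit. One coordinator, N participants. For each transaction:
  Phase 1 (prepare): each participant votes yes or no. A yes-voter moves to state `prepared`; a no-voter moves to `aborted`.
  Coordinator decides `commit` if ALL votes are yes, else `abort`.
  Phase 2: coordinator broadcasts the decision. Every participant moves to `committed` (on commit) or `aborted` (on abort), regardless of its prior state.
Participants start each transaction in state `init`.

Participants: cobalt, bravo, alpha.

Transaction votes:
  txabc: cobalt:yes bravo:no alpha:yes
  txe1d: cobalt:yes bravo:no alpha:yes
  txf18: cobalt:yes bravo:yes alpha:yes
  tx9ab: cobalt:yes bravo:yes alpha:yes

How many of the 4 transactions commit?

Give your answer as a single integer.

txabc: no from bravo -> abort (commits=0)
txe1d: no from bravo -> abort (commits=0)
txf18: all yes -> commit (commits=1)
tx9ab: all yes -> commit (commits=2)

Answer: 2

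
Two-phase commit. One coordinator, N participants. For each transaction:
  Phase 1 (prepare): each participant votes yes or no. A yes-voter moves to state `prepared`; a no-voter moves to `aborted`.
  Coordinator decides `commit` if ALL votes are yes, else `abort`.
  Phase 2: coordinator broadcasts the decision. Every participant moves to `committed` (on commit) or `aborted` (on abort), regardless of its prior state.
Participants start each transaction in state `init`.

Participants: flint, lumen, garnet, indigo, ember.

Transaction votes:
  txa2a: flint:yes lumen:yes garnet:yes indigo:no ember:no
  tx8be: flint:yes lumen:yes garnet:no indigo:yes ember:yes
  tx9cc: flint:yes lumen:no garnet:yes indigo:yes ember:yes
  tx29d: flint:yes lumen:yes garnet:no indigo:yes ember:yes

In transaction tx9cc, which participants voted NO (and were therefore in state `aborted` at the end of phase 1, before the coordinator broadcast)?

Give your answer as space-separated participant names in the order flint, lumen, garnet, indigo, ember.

Txn tx9cc phase 1: flint yes -> prepared; lumen no -> aborted; garnet yes -> prepared; indigo yes -> prepared; ember yes -> prepared

Answer: lumen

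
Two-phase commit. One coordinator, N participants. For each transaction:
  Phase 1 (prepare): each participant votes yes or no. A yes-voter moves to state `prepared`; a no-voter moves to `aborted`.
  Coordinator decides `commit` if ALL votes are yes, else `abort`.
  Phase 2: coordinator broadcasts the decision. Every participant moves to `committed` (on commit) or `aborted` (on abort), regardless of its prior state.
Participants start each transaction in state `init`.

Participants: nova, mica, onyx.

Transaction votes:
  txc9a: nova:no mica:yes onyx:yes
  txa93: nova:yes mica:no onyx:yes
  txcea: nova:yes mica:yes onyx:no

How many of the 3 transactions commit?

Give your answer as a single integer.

txc9a: no from nova -> abort (commits=0)
txa93: no from mica -> abort (commits=0)
txcea: no from onyx -> abort (commits=0)

Answer: 0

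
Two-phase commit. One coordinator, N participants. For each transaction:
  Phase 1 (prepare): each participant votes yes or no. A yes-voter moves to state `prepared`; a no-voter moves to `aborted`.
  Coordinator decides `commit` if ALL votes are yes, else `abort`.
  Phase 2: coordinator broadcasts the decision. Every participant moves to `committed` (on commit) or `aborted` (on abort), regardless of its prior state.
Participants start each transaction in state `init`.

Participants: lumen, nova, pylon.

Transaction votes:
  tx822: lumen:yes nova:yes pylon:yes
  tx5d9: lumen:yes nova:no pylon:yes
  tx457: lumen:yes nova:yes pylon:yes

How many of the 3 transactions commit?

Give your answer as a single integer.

tx822: all yes -> commit (commits=1)
tx5d9: no from nova -> abort (commits=1)
tx457: all yes -> commit (commits=2)

Answer: 2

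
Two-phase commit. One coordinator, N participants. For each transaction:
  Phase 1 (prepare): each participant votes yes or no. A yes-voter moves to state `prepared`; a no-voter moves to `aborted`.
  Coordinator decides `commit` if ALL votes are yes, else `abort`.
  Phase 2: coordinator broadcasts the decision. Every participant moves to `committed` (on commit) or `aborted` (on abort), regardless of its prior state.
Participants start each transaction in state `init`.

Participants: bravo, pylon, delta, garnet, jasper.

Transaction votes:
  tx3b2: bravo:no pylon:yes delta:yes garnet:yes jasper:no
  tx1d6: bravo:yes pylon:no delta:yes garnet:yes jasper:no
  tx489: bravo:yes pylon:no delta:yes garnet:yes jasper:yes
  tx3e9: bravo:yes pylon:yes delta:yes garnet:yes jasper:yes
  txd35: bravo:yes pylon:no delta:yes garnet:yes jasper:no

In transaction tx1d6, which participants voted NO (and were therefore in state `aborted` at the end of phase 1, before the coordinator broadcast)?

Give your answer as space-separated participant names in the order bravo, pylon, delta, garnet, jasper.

Answer: pylon jasper

Derivation:
Txn tx1d6 phase 1: bravo yes -> prepared; pylon no -> aborted; delta yes -> prepared; garnet yes -> prepared; jasper no -> aborted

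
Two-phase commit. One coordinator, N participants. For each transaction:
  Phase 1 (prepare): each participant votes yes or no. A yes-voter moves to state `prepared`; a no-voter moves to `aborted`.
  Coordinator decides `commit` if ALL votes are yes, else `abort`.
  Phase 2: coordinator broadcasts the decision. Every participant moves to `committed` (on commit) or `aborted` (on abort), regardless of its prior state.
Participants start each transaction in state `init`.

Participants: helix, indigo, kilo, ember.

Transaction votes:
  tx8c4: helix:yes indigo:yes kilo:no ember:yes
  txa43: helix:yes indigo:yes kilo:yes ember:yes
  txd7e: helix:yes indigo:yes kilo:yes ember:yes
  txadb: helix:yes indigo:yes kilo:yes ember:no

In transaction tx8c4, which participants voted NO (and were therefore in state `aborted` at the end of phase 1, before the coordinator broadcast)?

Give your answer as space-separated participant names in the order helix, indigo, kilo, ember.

Answer: kilo

Derivation:
Txn tx8c4 phase 1: helix yes -> prepared; indigo yes -> prepared; kilo no -> aborted; ember yes -> prepared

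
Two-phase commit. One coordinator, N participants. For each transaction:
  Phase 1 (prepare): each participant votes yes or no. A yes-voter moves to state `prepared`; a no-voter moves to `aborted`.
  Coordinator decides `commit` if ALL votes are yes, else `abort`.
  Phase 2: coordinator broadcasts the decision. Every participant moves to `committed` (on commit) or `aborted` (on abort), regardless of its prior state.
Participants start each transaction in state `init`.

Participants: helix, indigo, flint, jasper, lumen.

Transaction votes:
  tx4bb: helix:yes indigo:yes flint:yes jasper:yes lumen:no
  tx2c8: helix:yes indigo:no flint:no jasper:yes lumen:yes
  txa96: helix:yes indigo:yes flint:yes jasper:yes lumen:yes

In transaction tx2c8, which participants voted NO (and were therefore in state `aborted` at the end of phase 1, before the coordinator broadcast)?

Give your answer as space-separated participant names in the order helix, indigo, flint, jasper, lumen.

Txn tx2c8 phase 1: helix yes -> prepared; indigo no -> aborted; flint no -> aborted; jasper yes -> prepared; lumen yes -> prepared

Answer: indigo flint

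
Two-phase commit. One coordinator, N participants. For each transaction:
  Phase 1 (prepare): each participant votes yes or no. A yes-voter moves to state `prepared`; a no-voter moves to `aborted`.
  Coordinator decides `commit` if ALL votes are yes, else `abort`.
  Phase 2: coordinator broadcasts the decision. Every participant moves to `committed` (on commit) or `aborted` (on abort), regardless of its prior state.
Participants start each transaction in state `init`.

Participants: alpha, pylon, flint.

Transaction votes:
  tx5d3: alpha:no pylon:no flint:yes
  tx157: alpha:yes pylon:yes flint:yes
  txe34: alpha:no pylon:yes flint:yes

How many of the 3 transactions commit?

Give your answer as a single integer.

tx5d3: no from alpha, pylon -> abort (commits=0)
tx157: all yes -> commit (commits=1)
txe34: no from alpha -> abort (commits=1)

Answer: 1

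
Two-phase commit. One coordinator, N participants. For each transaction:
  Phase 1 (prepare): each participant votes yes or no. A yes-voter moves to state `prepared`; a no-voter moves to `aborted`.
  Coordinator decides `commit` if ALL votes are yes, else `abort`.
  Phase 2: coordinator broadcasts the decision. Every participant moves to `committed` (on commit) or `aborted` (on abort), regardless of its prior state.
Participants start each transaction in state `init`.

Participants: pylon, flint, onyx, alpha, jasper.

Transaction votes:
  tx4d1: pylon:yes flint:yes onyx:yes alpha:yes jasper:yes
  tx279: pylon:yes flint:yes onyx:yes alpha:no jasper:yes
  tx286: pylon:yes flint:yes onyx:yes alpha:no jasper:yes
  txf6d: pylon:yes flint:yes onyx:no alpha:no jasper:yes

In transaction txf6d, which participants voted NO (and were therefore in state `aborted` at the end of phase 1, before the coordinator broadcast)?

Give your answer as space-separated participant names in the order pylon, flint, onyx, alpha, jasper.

Txn txf6d phase 1: pylon yes -> prepared; flint yes -> prepared; onyx no -> aborted; alpha no -> aborted; jasper yes -> prepared

Answer: onyx alpha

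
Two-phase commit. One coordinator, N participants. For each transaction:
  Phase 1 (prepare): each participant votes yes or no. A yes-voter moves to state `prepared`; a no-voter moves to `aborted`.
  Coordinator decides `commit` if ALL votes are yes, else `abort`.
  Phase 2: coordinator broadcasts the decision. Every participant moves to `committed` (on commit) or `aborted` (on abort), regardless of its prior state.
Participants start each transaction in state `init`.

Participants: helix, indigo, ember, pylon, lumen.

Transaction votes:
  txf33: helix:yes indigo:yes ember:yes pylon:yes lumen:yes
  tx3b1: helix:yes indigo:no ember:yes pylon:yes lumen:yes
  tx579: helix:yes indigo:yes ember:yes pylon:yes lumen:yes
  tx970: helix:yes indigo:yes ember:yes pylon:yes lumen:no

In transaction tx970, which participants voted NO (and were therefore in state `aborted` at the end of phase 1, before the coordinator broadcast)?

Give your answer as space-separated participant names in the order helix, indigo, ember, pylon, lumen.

Answer: lumen

Derivation:
Txn tx970 phase 1: helix yes -> prepared; indigo yes -> prepared; ember yes -> prepared; pylon yes -> prepared; lumen no -> aborted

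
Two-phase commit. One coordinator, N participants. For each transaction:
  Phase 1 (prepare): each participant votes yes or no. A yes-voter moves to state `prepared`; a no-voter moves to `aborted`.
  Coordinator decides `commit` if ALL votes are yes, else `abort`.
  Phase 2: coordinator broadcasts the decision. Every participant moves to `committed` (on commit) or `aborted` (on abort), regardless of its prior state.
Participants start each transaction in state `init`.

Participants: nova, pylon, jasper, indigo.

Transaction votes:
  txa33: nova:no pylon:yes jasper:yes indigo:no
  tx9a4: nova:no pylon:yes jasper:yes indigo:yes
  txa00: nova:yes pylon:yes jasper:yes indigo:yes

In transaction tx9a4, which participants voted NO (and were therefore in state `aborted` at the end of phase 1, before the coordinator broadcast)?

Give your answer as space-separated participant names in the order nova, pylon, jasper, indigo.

Txn tx9a4 phase 1: nova no -> aborted; pylon yes -> prepared; jasper yes -> prepared; indigo yes -> prepared

Answer: nova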